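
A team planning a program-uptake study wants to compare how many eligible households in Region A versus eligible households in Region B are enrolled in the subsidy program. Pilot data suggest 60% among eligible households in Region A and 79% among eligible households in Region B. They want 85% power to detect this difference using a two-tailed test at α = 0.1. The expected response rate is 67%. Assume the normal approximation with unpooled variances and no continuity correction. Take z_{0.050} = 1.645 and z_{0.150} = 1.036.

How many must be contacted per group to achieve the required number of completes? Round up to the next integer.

n = (z_{α/2} + z_β)² · [p₁(1−p₁) + p₂(1−p₂)] / (p₁ − p₂)²
  = (1.645 + 1.036)² · (0.60·0.40 + 0.79·0.21) / (-0.19)²
  = (2.681)² · (0.2400 + 0.1659) / 0.0361
  = 7.1878 · 0.4059 / 0.0361
  = 80.82
Adjust for 67% response: 80.82 / 0.67 = 120.62.
Round up → n = 121 per group.

n = 121 per group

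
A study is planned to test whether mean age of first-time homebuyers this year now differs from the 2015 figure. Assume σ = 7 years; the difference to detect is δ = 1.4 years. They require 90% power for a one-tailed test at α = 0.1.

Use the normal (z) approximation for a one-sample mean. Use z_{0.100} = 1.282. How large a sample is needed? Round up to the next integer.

n = (z_α + z_β)² · σ² / δ²
  = (1.282 + 1.282)² · 7² / 1.4²
  = 6.5741 · 49 / 1.96
  = 164.35
Round up → n = 165.

n = 165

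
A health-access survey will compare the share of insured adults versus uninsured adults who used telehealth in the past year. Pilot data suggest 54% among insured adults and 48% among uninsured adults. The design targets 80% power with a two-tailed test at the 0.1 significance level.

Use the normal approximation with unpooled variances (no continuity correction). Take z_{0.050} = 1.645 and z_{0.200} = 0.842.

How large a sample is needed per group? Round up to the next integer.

n = 856 per group

n = (z_{α/2} + z_β)² · [p₁(1−p₁) + p₂(1−p₂)] / (p₁ − p₂)²
  = (1.645 + 0.842)² · (0.54·0.46 + 0.48·0.52) / (0.06)²
  = (2.487)² · (0.2484 + 0.2496) / 0.0036
  = 6.1852 · 0.4980 / 0.0036
  = 855.62
Round up → n = 856 per group.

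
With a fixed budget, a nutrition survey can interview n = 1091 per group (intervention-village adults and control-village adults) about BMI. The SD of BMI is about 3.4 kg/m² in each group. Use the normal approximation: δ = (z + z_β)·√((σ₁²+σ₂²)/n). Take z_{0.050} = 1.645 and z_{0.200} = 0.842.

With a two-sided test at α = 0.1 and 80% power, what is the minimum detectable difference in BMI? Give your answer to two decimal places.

Minimum detectable difference ≈ 0.36 kg/m²

δ = (z_{α/2} + z_β) · √((σ₁²+σ₂²)/n)
  = (1.645 + 0.842) · √(23.12/1091)
  = 2.487 · √0.02119
  = 2.487 · 0.1456
  = 0.3620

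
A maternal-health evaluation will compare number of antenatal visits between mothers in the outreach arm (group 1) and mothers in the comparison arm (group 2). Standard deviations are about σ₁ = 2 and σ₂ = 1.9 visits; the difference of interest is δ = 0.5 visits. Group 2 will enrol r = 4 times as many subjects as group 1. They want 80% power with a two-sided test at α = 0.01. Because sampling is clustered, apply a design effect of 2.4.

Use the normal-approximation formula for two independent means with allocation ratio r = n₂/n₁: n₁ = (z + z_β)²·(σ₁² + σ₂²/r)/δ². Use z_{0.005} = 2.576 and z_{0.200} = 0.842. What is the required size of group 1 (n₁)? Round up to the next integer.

n₁ = 550

n₁ = (z_{α/2} + z_β)² · (σ₁² + σ₂²/r) / δ²
   = (2.576 + 0.842)² · (2² + 1.9²/4) / 0.5²
   = 11.6827 · (4 + 0.9025) / 0.25
   = 11.6827 · 4.9025 / 0.25
   = 229.10
Design effect: 2.4 × 229.10 = 549.84.
Round up → n₁ = 550; n₂ = r·n₁ = 4 × 550 = 2200.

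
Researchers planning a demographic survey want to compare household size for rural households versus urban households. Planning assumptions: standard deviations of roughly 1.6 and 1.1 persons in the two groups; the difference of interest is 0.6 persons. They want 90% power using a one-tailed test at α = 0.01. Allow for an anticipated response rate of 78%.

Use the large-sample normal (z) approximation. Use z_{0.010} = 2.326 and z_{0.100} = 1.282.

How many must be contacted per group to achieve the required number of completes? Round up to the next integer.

n = (z_α + z_β)² · (σ₁² + σ₂²) / δ²
  = (2.326 + 1.282)² · (1.6² + 1.1² = 3.77) / 0.6²
  = 13.0177 · 3.77 / 0.36
  = 136.32
Adjust for 78% response: 136.32 / 0.78 = 174.77.
Round up → n = 175 per group.

n = 175 per group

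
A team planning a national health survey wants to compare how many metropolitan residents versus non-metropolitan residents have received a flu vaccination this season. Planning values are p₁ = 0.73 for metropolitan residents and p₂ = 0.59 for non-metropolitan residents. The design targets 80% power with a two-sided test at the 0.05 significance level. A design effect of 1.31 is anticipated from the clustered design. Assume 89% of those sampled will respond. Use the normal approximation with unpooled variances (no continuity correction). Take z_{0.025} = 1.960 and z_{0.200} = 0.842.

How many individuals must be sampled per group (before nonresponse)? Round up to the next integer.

n = (z_{α/2} + z_β)² · [p₁(1−p₁) + p₂(1−p₂)] / (p₁ − p₂)²
  = (1.960 + 0.842)² · (0.73·0.27 + 0.59·0.41) / (0.14)²
  = (2.802)² · (0.1971 + 0.2419) / 0.0196
  = 7.8512 · 0.4390 / 0.0196
  = 175.85
Design effect: 1.31 × 175.85 = 230.36.
Adjust for 89% response: 230.36 / 0.89 = 258.84.
Round up → n = 259 per group.

n = 259 per group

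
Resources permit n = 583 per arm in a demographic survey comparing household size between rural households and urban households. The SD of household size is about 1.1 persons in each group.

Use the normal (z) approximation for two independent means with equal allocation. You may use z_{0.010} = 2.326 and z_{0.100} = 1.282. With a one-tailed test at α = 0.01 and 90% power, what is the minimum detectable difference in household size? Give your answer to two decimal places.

δ = (z_α + z_β) · √((σ₁²+σ₂²)/n)
  = (2.326 + 1.282) · √(2.42/583)
  = 3.608 · √0.00415
  = 3.608 · 0.0644
  = 0.2325

Minimum detectable difference ≈ 0.23 persons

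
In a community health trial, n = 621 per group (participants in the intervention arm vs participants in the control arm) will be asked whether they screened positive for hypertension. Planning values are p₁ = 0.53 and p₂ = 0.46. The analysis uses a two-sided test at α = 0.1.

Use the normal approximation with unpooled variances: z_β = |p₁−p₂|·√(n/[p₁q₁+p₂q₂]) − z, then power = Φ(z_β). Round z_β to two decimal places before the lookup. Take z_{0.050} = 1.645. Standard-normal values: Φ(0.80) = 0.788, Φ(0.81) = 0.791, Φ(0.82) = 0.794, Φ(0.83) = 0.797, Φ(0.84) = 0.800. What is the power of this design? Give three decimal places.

z_β = |p₁−p₂|·√(n/[p₁q₁+p₂q₂]) − z_{α/2}
    = 0.07 · √(621/0.4975) − 1.645
    = 0.07 · 35.3305 − 1.645
    = 2.4731 − 1.645 = 0.8281 → 0.83
Power = Φ(0.83) = 0.797.

Power ≈ 0.797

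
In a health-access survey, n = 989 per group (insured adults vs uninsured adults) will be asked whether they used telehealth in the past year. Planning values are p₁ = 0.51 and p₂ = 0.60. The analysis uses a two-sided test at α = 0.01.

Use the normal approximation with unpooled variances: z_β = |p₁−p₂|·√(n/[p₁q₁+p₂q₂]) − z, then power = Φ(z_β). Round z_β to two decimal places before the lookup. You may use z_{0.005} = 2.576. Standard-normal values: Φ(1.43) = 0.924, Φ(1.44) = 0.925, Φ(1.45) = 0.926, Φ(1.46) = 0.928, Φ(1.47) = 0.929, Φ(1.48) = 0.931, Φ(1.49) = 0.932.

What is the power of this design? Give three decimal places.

z_β = |p₁−p₂|·√(n/[p₁q₁+p₂q₂]) − z_{α/2}
    = 0.09 · √(989/0.4899) − 2.576
    = 0.09 · 44.9308 − 2.576
    = 4.0438 − 2.576 = 1.4678 → 1.47
Power = Φ(1.47) = 0.929.

Power ≈ 0.929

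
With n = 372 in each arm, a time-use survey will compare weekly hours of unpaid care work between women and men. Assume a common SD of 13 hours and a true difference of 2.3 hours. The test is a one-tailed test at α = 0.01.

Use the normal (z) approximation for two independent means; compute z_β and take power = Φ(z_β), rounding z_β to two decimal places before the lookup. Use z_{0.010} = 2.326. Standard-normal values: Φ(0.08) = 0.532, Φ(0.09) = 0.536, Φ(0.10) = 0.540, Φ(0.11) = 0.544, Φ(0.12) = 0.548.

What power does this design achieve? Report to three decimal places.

z_β = δ·√(n/(σ₁²+σ₂²)) − z_α
    = 2.3 · √(372/338) − 2.326
    = 2.3 · 1.04909 − 2.326
    = 2.4129 − 2.326 = 0.0869 → 0.09
Power = Φ(0.09) = 0.536.

Power ≈ 0.536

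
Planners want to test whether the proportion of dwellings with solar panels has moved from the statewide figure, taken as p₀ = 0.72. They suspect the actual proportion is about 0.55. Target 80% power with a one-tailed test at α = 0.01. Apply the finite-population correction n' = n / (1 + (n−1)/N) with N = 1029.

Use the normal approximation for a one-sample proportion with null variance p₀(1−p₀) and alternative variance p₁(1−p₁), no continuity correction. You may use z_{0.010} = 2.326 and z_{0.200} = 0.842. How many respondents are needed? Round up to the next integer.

n = [z_α·√(p₀q₀) + z_β·√(p₁q₁)]² / (p₁ − p₀)²
  = [2.326·√(0.72·0.28) + 0.842·√(0.55·0.45)]² / (-0.17)²
  = [2.326·0.4490 + 0.842·0.4975]² / 0.0289
  = [1.4633]² / 0.0289
  = 74.09
Finite-population correction (N = 1029): 74.09 / (1 + (74.09 − 1)/1029) = 69.17.
Round up → n = 70.

n = 70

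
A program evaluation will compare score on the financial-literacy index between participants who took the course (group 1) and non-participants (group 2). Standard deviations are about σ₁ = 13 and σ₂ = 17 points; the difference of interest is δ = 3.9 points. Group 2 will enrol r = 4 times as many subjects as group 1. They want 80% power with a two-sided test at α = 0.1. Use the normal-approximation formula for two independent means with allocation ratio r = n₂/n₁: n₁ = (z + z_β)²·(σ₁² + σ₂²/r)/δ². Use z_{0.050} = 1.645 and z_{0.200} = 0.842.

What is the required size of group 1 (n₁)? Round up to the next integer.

n₁ = 99

n₁ = (z_{α/2} + z_β)² · (σ₁² + σ₂²/r) / δ²
   = (1.645 + 0.842)² · (13² + 17²/4) / 3.9²
   = 6.1852 · (169 + 72.25) / 15.21
   = 6.1852 · 241.25 / 15.21
   = 98.10
Round up → n₁ = 99; n₂ = r·n₁ = 4 × 99 = 396.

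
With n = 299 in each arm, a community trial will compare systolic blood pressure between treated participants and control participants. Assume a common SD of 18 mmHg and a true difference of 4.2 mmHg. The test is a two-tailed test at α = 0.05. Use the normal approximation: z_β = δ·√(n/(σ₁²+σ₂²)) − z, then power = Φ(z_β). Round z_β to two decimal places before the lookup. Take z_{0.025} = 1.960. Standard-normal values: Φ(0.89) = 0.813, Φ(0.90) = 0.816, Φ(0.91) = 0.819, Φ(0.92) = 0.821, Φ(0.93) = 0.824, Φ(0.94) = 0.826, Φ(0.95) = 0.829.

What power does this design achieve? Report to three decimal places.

Power ≈ 0.813

z_β = δ·√(n/(σ₁²+σ₂²)) − z_{α/2}
    = 4.2 · √(299/648) − 1.960
    = 4.2 · 0.67928 − 1.960
    = 2.8530 − 1.960 = 0.8930 → 0.89
Power = Φ(0.89) = 0.813.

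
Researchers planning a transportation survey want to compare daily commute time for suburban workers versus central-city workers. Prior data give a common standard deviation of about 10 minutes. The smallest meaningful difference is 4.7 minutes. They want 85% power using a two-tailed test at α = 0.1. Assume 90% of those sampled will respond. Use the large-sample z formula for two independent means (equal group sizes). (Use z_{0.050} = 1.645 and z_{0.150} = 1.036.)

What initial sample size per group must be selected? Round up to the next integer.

n = 73 per group

n = (z_{α/2} + z_β)² · (σ₁² + σ₂²) / δ²
  = (1.645 + 1.036)² · (2·10² = 200) / 4.7²
  = 7.1878 · 200 / 22.09
  = 65.08
Adjust for 90% response: 65.08 / 0.90 = 72.31.
Round up → n = 73 per group.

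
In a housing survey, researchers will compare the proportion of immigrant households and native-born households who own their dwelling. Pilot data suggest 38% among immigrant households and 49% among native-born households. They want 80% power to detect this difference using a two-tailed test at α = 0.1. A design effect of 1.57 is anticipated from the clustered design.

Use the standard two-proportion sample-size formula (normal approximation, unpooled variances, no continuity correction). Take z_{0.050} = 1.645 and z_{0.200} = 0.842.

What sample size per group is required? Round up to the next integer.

n = 390 per group

n = (z_{α/2} + z_β)² · [p₁(1−p₁) + p₂(1−p₂)] / (p₁ − p₂)²
  = (1.645 + 0.842)² · (0.38·0.62 + 0.49·0.51) / (-0.11)²
  = (2.487)² · (0.2356 + 0.2499) / 0.0121
  = 6.1852 · 0.4855 / 0.0121
  = 248.17
Design effect: 1.57 × 248.17 = 389.63.
Round up → n = 390 per group.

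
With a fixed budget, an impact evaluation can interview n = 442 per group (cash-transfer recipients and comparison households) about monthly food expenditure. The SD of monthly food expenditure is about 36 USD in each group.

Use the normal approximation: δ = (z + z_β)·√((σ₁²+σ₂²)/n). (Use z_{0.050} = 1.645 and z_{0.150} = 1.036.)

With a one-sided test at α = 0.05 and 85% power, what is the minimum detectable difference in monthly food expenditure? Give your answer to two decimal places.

δ = (z_α + z_β) · √((σ₁²+σ₂²)/n)
  = (1.645 + 1.036) · √(2592/442)
  = 2.681 · √5.8643
  = 2.681 · 2.4216
  = 6.4924

Minimum detectable difference ≈ 6.49 USD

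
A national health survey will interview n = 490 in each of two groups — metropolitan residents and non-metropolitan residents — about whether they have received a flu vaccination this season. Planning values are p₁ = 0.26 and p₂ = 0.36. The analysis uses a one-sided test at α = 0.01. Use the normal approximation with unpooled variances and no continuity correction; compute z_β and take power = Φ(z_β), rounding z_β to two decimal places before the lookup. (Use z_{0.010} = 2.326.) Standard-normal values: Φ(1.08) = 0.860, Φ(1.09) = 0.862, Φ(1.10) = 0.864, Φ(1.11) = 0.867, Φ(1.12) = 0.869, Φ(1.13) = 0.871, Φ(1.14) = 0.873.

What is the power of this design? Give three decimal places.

z_β = |p₁−p₂|·√(n/[p₁q₁+p₂q₂]) − z_α
    = 0.10 · √(490/0.4228) − 2.326
    = 0.10 · 34.0432 − 2.326
    = 3.4043 − 2.326 = 1.0783 → 1.08
Power = Φ(1.08) = 0.860.

Power ≈ 0.860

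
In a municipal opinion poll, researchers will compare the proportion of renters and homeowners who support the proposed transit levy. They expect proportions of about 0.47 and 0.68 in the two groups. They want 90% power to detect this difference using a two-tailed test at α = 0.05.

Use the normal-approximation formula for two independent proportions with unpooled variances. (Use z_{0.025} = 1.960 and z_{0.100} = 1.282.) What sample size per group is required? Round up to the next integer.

n = (z_{α/2} + z_β)² · [p₁(1−p₁) + p₂(1−p₂)] / (p₁ − p₂)²
  = (1.960 + 1.282)² · (0.47·0.53 + 0.68·0.32) / (-0.21)²
  = (3.242)² · (0.2491 + 0.2176) / 0.0441
  = 10.5106 · 0.4667 / 0.0441
  = 111.23
Round up → n = 112 per group.

n = 112 per group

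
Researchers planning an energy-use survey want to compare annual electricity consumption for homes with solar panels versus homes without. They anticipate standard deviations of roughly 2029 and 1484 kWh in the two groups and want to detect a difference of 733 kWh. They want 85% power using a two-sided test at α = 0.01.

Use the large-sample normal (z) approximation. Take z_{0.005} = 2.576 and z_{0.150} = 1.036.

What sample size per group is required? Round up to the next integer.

n = 154 per group

n = (z_{α/2} + z_β)² · (σ₁² + σ₂²) / δ²
  = (2.576 + 1.036)² · (2029² + 1484² = 6319097) / 733²
  = 13.0465 · 6319097 / 537289
  = 153.44
Round up → n = 154 per group.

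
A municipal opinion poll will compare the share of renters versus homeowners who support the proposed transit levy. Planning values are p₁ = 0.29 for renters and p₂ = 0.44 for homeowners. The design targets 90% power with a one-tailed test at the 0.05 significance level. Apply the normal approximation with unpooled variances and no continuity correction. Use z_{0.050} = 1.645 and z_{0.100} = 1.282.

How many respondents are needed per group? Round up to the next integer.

n = 173 per group

n = (z_α + z_β)² · [p₁(1−p₁) + p₂(1−p₂)] / (p₁ − p₂)²
  = (1.645 + 1.282)² · (0.29·0.71 + 0.44·0.56) / (-0.15)²
  = (2.927)² · (0.2059 + 0.2464) / 0.0225
  = 8.5673 · 0.4523 / 0.0225
  = 172.22
Round up → n = 173 per group.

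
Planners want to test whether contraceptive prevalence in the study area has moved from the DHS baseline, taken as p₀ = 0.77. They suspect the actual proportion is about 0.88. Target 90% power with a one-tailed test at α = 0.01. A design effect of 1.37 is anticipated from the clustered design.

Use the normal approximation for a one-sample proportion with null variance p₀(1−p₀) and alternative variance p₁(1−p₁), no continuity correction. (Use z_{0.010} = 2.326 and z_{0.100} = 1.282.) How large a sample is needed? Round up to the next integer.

n = [z_α·√(p₀q₀) + z_β·√(p₁q₁)]² / (p₁ − p₀)²
  = [2.326·√(0.77·0.23) + 1.282·√(0.88·0.12)]² / (0.11)²
  = [2.326·0.4208 + 1.282·0.3250]² / 0.0121
  = [1.3955]² / 0.0121
  = 160.93
Design effect: 1.37 × 160.93 = 220.48.
Round up → n = 221.

n = 221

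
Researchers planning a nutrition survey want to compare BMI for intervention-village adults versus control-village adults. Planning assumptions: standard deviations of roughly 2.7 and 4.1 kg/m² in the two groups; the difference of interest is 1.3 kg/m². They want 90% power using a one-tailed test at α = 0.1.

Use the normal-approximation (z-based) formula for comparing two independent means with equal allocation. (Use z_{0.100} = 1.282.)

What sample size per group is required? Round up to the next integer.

n = 94 per group

n = (z_α + z_β)² · (σ₁² + σ₂²) / δ²
  = (1.282 + 1.282)² · (2.7² + 4.1² = 24.1) / 1.3²
  = 6.5741 · 24.1 / 1.69
  = 93.75
Round up → n = 94 per group.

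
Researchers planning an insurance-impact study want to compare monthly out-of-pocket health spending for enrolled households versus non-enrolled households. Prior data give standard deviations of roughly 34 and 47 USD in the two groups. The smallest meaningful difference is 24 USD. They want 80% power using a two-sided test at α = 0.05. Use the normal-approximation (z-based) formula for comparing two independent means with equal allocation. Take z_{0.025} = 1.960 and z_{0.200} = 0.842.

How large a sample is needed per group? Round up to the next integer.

n = 46 per group

n = (z_{α/2} + z_β)² · (σ₁² + σ₂²) / δ²
  = (1.960 + 0.842)² · (34² + 47² = 3365) / 24²
  = 7.8512 · 3365 / 576
  = 45.87
Round up → n = 46 per group.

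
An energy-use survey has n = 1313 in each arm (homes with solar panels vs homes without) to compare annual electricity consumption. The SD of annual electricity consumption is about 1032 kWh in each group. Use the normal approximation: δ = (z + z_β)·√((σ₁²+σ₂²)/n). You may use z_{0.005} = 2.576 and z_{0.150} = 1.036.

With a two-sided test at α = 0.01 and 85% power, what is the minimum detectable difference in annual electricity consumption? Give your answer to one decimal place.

δ = (z_{α/2} + z_β) · √((σ₁²+σ₂²)/n)
  = (2.576 + 1.036) · √(2130048/1313)
  = 3.612 · √1622.3
  = 3.612 · 40.2775
  = 145.4823

Minimum detectable difference ≈ 145.5 kWh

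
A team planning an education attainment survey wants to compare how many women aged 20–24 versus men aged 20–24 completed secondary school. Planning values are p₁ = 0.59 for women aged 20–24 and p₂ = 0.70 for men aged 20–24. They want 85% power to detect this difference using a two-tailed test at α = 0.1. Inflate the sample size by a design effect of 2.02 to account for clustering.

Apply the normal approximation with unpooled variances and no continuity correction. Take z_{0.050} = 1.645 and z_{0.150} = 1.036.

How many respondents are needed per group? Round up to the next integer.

n = (z_{α/2} + z_β)² · [p₁(1−p₁) + p₂(1−p₂)] / (p₁ − p₂)²
  = (1.645 + 1.036)² · (0.59·0.41 + 0.70·0.30) / (-0.11)²
  = (2.681)² · (0.2419 + 0.2100) / 0.0121
  = 7.1878 · 0.4519 / 0.0121
  = 268.44
Design effect: 2.02 × 268.44 = 542.25.
Round up → n = 543 per group.

n = 543 per group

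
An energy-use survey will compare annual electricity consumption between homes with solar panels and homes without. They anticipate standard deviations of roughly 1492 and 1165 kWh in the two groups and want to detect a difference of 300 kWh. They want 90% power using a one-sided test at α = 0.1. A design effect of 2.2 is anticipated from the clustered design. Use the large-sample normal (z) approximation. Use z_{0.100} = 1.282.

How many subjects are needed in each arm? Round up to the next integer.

n = (z_α + z_β)² · (σ₁² + σ₂²) / δ²
  = (1.282 + 1.282)² · (1492² + 1165² = 3583289) / 300²
  = 6.5741 · 3583289 / 90000
  = 261.74
Design effect: 2.2 × 261.74 = 575.83.
Round up → n = 576 per group.

n = 576 per group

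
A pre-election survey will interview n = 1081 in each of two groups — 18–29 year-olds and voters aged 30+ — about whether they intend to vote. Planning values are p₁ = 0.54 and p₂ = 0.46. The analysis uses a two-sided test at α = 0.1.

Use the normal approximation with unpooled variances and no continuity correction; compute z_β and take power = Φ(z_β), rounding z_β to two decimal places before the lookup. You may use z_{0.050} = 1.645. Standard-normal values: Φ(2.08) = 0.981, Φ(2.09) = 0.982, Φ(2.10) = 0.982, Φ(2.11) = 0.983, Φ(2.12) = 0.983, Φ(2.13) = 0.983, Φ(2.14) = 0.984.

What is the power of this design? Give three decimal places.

Power ≈ 0.982

z_β = |p₁−p₂|·√(n/[p₁q₁+p₂q₂]) − z_{α/2}
    = 0.08 · √(1081/0.4968) − 1.645
    = 0.08 · 46.6468 − 1.645
    = 3.7317 − 1.645 = 2.0867 → 2.09
Power = Φ(2.09) = 0.982.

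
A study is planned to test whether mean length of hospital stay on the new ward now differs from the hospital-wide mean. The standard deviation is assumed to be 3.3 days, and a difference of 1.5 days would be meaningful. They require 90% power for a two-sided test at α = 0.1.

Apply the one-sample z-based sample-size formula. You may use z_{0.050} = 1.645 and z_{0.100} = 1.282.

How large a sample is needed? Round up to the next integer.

n = (z_{α/2} + z_β)² · σ² / δ²
  = (1.645 + 1.282)² · 3.3² / 1.5²
  = 8.5673 · 10.89 / 2.25
  = 41.47
Round up → n = 42.

n = 42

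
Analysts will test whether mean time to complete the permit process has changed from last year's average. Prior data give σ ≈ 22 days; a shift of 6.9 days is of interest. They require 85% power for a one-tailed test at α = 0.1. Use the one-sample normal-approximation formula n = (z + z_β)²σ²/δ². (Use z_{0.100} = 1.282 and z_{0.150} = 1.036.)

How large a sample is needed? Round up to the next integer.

n = 55

n = (z_α + z_β)² · σ² / δ²
  = (1.282 + 1.036)² · 22² / 6.9²
  = 5.3731 · 484 / 47.61
  = 54.62
Round up → n = 55.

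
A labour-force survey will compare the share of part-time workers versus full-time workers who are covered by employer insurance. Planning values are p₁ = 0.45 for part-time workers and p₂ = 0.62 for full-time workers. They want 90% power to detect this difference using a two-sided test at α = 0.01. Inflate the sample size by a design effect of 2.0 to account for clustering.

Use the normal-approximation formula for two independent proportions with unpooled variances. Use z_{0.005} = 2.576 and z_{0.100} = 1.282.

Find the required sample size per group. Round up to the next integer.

n = (z_{α/2} + z_β)² · [p₁(1−p₁) + p₂(1−p₂)] / (p₁ − p₂)²
  = (2.576 + 1.282)² · (0.45·0.55 + 0.62·0.38) / (-0.17)²
  = (3.858)² · (0.2475 + 0.2356) / 0.0289
  = 14.8842 · 0.4831 / 0.0289
  = 248.81
Design effect: 2.0 × 248.81 = 497.62.
Round up → n = 498 per group.

n = 498 per group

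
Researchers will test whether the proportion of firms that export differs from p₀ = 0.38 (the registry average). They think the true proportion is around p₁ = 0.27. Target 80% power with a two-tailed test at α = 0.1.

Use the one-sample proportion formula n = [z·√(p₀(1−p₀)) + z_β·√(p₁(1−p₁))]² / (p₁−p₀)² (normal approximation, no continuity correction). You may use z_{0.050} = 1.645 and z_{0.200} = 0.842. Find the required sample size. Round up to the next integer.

n = 114

n = [z_{α/2}·√(p₀q₀) + z_β·√(p₁q₁)]² / (p₁ − p₀)²
  = [1.645·√(0.38·0.62) + 0.842·√(0.27·0.73)]² / (-0.11)²
  = [1.645·0.4854 + 0.842·0.4440]² / 0.0121
  = [1.1723]² / 0.0121
  = 113.57
Round up → n = 114.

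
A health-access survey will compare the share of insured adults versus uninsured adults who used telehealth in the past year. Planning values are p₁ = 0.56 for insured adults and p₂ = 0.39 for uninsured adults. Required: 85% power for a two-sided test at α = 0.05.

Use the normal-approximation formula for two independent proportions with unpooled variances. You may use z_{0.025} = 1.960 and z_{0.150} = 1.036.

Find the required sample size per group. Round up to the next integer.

n = (z_{α/2} + z_β)² · [p₁(1−p₁) + p₂(1−p₂)] / (p₁ − p₂)²
  = (1.960 + 1.036)² · (0.56·0.44 + 0.39·0.61) / (0.17)²
  = (2.996)² · (0.2464 + 0.2379) / 0.0289
  = 8.9760 · 0.4843 / 0.0289
  = 150.42
Round up → n = 151 per group.

n = 151 per group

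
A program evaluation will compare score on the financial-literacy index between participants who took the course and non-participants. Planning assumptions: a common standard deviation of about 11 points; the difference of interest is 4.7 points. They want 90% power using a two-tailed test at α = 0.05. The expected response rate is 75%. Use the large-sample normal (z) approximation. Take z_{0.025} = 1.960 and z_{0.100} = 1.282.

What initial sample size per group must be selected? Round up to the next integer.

n = 154 per group

n = (z_{α/2} + z_β)² · (σ₁² + σ₂²) / δ²
  = (1.960 + 1.282)² · (2·11² = 242) / 4.7²
  = 10.5106 · 242 / 22.09
  = 115.15
Adjust for 75% response: 115.15 / 0.75 = 153.53.
Round up → n = 154 per group.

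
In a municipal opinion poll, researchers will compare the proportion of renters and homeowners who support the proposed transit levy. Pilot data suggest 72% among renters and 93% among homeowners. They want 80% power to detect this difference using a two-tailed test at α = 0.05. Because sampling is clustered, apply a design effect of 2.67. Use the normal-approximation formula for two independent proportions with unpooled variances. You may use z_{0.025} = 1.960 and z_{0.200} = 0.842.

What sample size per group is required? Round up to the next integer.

n = 127 per group

n = (z_{α/2} + z_β)² · [p₁(1−p₁) + p₂(1−p₂)] / (p₁ − p₂)²
  = (1.960 + 0.842)² · (0.72·0.28 + 0.93·0.07) / (-0.21)²
  = (2.802)² · (0.2016 + 0.0651) / 0.0441
  = 7.8512 · 0.2667 / 0.0441
  = 47.48
Design effect: 2.67 × 47.48 = 126.77.
Round up → n = 127 per group.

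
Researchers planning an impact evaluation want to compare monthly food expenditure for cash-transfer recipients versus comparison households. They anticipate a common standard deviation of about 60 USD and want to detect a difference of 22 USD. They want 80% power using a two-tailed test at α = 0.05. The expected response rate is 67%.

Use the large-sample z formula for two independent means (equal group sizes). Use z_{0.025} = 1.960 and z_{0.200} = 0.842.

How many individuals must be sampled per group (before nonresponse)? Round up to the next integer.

n = 175 per group

n = (z_{α/2} + z_β)² · (σ₁² + σ₂²) / δ²
  = (1.960 + 0.842)² · (2·60² = 7200) / 22²
  = 7.8512 · 7200 / 484
  = 116.79
Adjust for 67% response: 116.79 / 0.67 = 174.32.
Round up → n = 175 per group.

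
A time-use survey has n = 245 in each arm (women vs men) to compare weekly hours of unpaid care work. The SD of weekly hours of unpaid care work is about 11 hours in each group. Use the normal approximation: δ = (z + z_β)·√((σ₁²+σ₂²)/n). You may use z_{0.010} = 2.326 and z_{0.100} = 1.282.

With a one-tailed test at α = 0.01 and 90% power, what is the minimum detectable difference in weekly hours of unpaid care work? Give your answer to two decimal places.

Minimum detectable difference ≈ 3.59 hours

δ = (z_α + z_β) · √((σ₁²+σ₂²)/n)
  = (2.326 + 1.282) · √(242/245)
  = 3.608 · √0.98776
  = 3.608 · 0.9939
  = 3.5858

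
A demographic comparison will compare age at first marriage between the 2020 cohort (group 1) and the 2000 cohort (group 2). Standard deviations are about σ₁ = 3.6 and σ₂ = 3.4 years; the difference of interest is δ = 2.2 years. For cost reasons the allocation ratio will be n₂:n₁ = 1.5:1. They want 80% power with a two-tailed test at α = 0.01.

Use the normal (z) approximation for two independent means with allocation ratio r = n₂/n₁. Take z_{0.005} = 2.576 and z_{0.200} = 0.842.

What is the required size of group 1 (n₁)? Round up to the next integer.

n₁ = (z_{α/2} + z_β)² · (σ₁² + σ₂²/r) / δ²
   = (2.576 + 0.842)² · (3.6² + 3.4²/1.5) / 2.2²
   = 11.6827 · (12.96 + 7.7067) / 4.84
   = 11.6827 · 20.6667 / 4.84
   = 49.88
Round up → n₁ = 50; n₂ = r·n₁ = 1.5 × 50 = 75.

n₁ = 50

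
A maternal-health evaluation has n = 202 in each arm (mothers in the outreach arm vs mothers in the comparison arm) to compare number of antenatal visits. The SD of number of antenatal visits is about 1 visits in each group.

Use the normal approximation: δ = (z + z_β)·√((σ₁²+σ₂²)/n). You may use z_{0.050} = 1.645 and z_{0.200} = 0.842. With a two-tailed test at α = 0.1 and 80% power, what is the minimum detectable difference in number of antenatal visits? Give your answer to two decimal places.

δ = (z_{α/2} + z_β) · √((σ₁²+σ₂²)/n)
  = (1.645 + 0.842) · √(2/202)
  = 2.487 · √0.0099
  = 2.487 · 0.0995
  = 0.2475

Minimum detectable difference ≈ 0.25 visits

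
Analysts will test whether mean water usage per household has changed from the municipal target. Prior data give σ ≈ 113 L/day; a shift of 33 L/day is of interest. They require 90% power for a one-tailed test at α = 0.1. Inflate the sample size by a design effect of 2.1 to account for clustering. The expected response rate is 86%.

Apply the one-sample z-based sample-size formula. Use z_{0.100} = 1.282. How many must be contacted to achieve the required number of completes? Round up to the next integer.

n = 189

n = (z_α + z_β)² · σ² / δ²
  = (1.282 + 1.282)² · 113² / 33²
  = 6.5741 · 12769 / 1089
  = 77.08
Design effect: 2.1 × 77.08 = 161.88.
Adjust for 86% response: 161.88 / 0.86 = 188.23.
Round up → n = 189.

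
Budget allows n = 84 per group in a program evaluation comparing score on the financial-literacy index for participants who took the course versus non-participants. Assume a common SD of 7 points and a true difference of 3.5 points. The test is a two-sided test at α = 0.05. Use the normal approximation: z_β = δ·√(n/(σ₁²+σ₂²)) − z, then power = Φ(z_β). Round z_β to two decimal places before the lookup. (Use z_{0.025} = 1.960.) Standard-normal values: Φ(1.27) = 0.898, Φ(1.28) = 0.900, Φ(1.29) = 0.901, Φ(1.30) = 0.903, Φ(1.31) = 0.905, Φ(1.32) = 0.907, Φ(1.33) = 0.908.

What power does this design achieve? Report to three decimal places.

Power ≈ 0.900

z_β = δ·√(n/(σ₁²+σ₂²)) − z_{α/2}
    = 3.5 · √(84/98) − 1.960
    = 3.5 · 0.92582 − 1.960
    = 3.2404 − 1.960 = 1.2804 → 1.28
Power = Φ(1.28) = 0.900.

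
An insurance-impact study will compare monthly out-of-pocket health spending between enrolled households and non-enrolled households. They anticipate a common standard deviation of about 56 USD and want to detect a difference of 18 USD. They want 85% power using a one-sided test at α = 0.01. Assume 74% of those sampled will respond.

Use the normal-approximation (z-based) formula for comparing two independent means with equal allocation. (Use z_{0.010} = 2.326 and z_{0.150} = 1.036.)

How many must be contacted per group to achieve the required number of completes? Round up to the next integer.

n = (z_α + z_β)² · (σ₁² + σ₂²) / δ²
  = (2.326 + 1.036)² · (2·56² = 6272) / 18²
  = 11.3030 · 6272 / 324
  = 218.80
Adjust for 74% response: 218.80 / 0.74 = 295.68.
Round up → n = 296 per group.

n = 296 per group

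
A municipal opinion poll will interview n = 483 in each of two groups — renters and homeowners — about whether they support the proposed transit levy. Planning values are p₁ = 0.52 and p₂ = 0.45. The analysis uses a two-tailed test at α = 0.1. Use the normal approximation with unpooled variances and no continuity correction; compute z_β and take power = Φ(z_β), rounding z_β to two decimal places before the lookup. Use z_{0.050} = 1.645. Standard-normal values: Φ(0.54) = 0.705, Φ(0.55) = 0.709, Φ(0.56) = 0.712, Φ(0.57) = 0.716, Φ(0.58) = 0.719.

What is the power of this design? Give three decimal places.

z_β = |p₁−p₂|·√(n/[p₁q₁+p₂q₂]) − z_{α/2}
    = 0.07 · √(483/0.4971) − 1.645
    = 0.07 · 31.1711 − 1.645
    = 2.1820 − 1.645 = 0.5370 → 0.54
Power = Φ(0.54) = 0.705.

Power ≈ 0.705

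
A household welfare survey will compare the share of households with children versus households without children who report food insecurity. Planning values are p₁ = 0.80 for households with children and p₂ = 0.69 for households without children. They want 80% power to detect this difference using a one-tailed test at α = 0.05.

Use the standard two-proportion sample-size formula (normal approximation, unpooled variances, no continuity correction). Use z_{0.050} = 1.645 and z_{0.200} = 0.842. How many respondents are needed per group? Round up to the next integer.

n = 192 per group

n = (z_α + z_β)² · [p₁(1−p₁) + p₂(1−p₂)] / (p₁ − p₂)²
  = (1.645 + 0.842)² · (0.80·0.20 + 0.69·0.31) / (0.11)²
  = (2.487)² · (0.1600 + 0.2139) / 0.0121
  = 6.1852 · 0.3739 / 0.0121
  = 191.13
Round up → n = 192 per group.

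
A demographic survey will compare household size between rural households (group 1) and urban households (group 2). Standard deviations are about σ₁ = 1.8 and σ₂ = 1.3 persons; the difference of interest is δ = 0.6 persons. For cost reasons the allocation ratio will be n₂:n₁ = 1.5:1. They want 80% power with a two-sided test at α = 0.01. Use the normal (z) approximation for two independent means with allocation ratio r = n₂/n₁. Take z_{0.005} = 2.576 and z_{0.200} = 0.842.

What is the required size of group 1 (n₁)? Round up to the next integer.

n₁ = (z_{α/2} + z_β)² · (σ₁² + σ₂²/r) / δ²
   = (2.576 + 0.842)² · (1.8² + 1.3²/1.5) / 0.6²
   = 11.6827 · (3.24 + 1.1267) / 0.36
   = 11.6827 · 4.3667 / 0.36
   = 141.71
Round up → n₁ = 142; n₂ = r·n₁ = 1.5 × 142 = 213.

n₁ = 142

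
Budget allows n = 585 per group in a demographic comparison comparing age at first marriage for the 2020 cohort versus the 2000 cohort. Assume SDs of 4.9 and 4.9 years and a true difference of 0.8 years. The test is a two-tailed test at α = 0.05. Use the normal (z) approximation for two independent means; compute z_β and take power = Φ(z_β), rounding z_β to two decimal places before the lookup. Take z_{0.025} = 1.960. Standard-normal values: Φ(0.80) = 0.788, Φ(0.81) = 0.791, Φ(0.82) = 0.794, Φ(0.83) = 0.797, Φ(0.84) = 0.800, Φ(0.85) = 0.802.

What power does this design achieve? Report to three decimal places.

z_β = δ·√(n/(σ₁²+σ₂²)) − z_{α/2}
    = 0.8 · √(585/48.02) − 1.960
    = 0.8 · 3.49033 − 1.960
    = 2.7923 − 1.960 = 0.8323 → 0.83
Power = Φ(0.83) = 0.797.

Power ≈ 0.797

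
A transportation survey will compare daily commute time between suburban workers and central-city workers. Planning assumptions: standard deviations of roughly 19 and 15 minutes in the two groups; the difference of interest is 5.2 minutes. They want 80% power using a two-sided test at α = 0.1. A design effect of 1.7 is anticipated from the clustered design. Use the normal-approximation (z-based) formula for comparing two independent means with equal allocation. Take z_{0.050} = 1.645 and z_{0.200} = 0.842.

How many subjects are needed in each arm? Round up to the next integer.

n = (z_{α/2} + z_β)² · (σ₁² + σ₂²) / δ²
  = (1.645 + 0.842)² · (19² + 15² = 586) / 5.2²
  = 6.1852 · 586 / 27.04
  = 134.04
Design effect: 1.7 × 134.04 = 227.87.
Round up → n = 228 per group.

n = 228 per group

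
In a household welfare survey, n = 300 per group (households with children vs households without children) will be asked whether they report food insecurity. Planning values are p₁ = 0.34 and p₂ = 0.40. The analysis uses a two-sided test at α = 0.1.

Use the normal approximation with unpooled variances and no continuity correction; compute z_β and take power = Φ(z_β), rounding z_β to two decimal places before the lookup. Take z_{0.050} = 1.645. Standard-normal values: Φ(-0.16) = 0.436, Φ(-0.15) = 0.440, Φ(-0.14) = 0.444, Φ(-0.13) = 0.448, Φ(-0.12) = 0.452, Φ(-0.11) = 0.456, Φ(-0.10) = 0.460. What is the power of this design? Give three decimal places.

Power ≈ 0.452

z_β = |p₁−p₂|·√(n/[p₁q₁+p₂q₂]) − z_{α/2}
    = 0.06 · √(300/0.4644) − 1.645
    = 0.06 · 25.4164 − 1.645
    = 1.5250 − 1.645 = -0.1200 → -0.12
Power = Φ(-0.12) = 0.452.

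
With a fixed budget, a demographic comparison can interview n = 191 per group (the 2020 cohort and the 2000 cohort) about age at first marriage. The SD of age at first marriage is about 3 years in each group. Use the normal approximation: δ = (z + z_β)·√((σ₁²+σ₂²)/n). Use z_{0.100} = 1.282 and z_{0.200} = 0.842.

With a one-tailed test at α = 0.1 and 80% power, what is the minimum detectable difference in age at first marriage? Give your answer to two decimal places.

Minimum detectable difference ≈ 0.65 years

δ = (z_α + z_β) · √((σ₁²+σ₂²)/n)
  = (1.282 + 0.842) · √(18/191)
  = 2.124 · √0.09424
  = 2.124 · 0.3070
  = 0.6520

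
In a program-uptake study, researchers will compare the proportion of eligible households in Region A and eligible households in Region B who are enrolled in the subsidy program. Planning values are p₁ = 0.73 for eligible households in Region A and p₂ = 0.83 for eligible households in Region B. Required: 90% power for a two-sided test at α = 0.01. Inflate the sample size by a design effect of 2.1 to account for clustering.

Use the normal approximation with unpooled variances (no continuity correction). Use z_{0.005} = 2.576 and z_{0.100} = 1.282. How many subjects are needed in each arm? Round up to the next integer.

n = 1058 per group

n = (z_{α/2} + z_β)² · [p₁(1−p₁) + p₂(1−p₂)] / (p₁ − p₂)²
  = (2.576 + 1.282)² · (0.73·0.27 + 0.83·0.17) / (-0.10)²
  = (3.858)² · (0.1971 + 0.1411) / 0.0100
  = 14.8842 · 0.3382 / 0.0100
  = 503.38
Design effect: 2.1 × 503.38 = 1057.10.
Round up → n = 1058 per group.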